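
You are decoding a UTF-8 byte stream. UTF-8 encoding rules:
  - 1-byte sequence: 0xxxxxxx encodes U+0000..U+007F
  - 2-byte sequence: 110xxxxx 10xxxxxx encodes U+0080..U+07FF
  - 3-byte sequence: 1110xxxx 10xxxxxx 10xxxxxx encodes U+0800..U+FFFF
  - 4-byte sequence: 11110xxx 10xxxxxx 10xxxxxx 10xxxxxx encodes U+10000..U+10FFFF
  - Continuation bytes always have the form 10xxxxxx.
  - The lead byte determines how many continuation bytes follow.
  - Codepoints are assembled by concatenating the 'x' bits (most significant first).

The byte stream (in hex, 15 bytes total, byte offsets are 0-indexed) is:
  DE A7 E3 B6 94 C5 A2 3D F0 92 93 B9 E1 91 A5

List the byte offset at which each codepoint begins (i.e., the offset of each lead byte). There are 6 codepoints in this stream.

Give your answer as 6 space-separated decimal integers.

Byte[0]=DE: 2-byte lead, need 1 cont bytes. acc=0x1E
Byte[1]=A7: continuation. acc=(acc<<6)|0x27=0x7A7
Completed: cp=U+07A7 (starts at byte 0)
Byte[2]=E3: 3-byte lead, need 2 cont bytes. acc=0x3
Byte[3]=B6: continuation. acc=(acc<<6)|0x36=0xF6
Byte[4]=94: continuation. acc=(acc<<6)|0x14=0x3D94
Completed: cp=U+3D94 (starts at byte 2)
Byte[5]=C5: 2-byte lead, need 1 cont bytes. acc=0x5
Byte[6]=A2: continuation. acc=(acc<<6)|0x22=0x162
Completed: cp=U+0162 (starts at byte 5)
Byte[7]=3D: 1-byte ASCII. cp=U+003D
Byte[8]=F0: 4-byte lead, need 3 cont bytes. acc=0x0
Byte[9]=92: continuation. acc=(acc<<6)|0x12=0x12
Byte[10]=93: continuation. acc=(acc<<6)|0x13=0x493
Byte[11]=B9: continuation. acc=(acc<<6)|0x39=0x124F9
Completed: cp=U+124F9 (starts at byte 8)
Byte[12]=E1: 3-byte lead, need 2 cont bytes. acc=0x1
Byte[13]=91: continuation. acc=(acc<<6)|0x11=0x51
Byte[14]=A5: continuation. acc=(acc<<6)|0x25=0x1465
Completed: cp=U+1465 (starts at byte 12)

Answer: 0 2 5 7 8 12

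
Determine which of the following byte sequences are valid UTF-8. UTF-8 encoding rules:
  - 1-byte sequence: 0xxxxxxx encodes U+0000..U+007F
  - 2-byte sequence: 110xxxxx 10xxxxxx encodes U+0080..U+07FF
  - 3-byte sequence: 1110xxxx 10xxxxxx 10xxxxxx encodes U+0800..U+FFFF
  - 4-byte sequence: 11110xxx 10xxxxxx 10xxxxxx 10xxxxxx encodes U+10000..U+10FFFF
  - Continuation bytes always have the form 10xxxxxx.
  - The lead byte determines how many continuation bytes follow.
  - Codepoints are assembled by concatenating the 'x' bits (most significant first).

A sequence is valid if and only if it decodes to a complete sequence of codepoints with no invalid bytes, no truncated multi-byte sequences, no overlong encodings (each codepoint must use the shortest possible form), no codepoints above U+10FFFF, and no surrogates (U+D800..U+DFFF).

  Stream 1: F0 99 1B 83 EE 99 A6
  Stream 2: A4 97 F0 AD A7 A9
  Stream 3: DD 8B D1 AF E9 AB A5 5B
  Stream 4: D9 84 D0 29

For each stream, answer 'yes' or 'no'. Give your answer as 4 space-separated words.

Answer: no no yes no

Derivation:
Stream 1: error at byte offset 2. INVALID
Stream 2: error at byte offset 0. INVALID
Stream 3: decodes cleanly. VALID
Stream 4: error at byte offset 3. INVALID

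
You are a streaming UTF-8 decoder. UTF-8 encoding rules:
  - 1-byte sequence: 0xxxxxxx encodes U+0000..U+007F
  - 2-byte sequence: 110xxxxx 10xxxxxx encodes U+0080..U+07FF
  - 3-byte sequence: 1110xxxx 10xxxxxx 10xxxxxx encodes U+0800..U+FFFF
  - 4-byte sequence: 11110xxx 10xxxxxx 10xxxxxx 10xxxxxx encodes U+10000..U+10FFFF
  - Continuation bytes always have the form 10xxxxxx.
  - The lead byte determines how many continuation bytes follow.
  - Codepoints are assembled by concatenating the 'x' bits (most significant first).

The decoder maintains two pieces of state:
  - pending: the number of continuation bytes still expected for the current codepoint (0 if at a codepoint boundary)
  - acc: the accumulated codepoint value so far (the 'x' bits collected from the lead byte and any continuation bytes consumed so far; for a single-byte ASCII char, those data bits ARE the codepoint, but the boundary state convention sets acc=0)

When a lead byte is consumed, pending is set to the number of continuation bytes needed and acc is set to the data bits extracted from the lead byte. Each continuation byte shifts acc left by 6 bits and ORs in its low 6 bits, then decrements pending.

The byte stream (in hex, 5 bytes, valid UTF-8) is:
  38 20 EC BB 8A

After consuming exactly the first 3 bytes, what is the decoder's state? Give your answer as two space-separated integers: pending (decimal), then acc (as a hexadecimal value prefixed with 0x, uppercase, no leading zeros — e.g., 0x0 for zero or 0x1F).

Byte[0]=38: 1-byte. pending=0, acc=0x0
Byte[1]=20: 1-byte. pending=0, acc=0x0
Byte[2]=EC: 3-byte lead. pending=2, acc=0xC

Answer: 2 0xC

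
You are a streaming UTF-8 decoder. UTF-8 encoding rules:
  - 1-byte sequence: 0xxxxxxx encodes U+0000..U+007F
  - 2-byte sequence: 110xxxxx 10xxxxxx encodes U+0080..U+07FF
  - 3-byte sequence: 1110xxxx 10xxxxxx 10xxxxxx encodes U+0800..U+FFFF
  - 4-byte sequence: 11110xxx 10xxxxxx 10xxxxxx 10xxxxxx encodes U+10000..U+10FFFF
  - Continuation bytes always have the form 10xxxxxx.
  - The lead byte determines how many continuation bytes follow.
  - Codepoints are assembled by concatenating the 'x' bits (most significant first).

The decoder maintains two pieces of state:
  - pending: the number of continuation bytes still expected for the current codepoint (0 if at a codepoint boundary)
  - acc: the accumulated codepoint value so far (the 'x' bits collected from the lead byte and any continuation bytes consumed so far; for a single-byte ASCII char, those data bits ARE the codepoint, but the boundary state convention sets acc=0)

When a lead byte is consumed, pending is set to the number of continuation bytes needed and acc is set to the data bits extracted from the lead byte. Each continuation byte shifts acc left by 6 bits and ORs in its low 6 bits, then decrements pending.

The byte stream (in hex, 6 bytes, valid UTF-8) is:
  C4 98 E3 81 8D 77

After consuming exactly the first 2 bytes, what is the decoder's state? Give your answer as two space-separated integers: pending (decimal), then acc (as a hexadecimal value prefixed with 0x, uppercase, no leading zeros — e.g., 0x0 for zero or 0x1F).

Byte[0]=C4: 2-byte lead. pending=1, acc=0x4
Byte[1]=98: continuation. acc=(acc<<6)|0x18=0x118, pending=0

Answer: 0 0x118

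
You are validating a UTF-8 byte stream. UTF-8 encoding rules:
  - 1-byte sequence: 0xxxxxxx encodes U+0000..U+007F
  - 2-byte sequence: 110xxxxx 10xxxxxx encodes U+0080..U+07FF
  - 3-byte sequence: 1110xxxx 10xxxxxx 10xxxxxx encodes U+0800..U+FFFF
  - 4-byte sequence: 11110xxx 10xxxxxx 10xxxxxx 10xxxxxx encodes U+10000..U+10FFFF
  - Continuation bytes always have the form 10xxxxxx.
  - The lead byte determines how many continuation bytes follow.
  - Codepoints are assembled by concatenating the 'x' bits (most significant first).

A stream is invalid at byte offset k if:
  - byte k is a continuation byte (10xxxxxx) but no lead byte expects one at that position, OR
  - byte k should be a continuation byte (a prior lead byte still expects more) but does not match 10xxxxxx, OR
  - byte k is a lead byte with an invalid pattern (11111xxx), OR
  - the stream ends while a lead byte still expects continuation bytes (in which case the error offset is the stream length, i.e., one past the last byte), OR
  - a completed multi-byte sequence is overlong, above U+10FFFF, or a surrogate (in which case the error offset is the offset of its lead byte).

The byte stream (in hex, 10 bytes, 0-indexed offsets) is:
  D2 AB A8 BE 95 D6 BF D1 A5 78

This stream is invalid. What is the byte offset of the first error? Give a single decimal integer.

Answer: 2

Derivation:
Byte[0]=D2: 2-byte lead, need 1 cont bytes. acc=0x12
Byte[1]=AB: continuation. acc=(acc<<6)|0x2B=0x4AB
Completed: cp=U+04AB (starts at byte 0)
Byte[2]=A8: INVALID lead byte (not 0xxx/110x/1110/11110)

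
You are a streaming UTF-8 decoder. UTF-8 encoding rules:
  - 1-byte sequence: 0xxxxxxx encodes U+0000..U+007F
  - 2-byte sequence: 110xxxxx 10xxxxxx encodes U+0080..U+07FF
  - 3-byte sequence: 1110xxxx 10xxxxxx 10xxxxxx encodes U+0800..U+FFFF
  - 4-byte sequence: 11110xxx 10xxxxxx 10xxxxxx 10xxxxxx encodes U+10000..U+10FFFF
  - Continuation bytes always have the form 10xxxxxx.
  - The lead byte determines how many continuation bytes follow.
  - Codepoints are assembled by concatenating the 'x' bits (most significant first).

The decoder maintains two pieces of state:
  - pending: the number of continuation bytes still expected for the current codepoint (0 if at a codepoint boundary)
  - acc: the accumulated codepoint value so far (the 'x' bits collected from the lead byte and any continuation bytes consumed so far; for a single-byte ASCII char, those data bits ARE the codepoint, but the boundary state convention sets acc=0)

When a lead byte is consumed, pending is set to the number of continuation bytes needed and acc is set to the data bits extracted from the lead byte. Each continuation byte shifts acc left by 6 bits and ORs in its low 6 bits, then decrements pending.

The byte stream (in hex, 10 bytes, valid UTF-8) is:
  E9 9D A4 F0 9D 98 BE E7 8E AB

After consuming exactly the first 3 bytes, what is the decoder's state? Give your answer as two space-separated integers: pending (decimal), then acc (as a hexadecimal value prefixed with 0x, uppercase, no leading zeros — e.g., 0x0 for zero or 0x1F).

Answer: 0 0x9764

Derivation:
Byte[0]=E9: 3-byte lead. pending=2, acc=0x9
Byte[1]=9D: continuation. acc=(acc<<6)|0x1D=0x25D, pending=1
Byte[2]=A4: continuation. acc=(acc<<6)|0x24=0x9764, pending=0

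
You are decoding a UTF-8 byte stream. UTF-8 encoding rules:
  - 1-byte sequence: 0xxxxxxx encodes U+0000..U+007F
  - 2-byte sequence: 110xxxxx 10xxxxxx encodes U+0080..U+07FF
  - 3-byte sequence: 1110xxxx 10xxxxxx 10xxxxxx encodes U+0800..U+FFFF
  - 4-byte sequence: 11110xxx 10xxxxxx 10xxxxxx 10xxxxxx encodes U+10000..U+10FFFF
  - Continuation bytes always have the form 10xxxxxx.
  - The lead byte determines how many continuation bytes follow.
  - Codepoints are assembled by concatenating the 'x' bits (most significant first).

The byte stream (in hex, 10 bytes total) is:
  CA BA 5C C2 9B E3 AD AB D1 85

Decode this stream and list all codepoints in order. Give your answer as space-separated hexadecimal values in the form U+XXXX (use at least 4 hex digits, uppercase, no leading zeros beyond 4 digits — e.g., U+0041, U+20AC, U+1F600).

Answer: U+02BA U+005C U+009B U+3B6B U+0445

Derivation:
Byte[0]=CA: 2-byte lead, need 1 cont bytes. acc=0xA
Byte[1]=BA: continuation. acc=(acc<<6)|0x3A=0x2BA
Completed: cp=U+02BA (starts at byte 0)
Byte[2]=5C: 1-byte ASCII. cp=U+005C
Byte[3]=C2: 2-byte lead, need 1 cont bytes. acc=0x2
Byte[4]=9B: continuation. acc=(acc<<6)|0x1B=0x9B
Completed: cp=U+009B (starts at byte 3)
Byte[5]=E3: 3-byte lead, need 2 cont bytes. acc=0x3
Byte[6]=AD: continuation. acc=(acc<<6)|0x2D=0xED
Byte[7]=AB: continuation. acc=(acc<<6)|0x2B=0x3B6B
Completed: cp=U+3B6B (starts at byte 5)
Byte[8]=D1: 2-byte lead, need 1 cont bytes. acc=0x11
Byte[9]=85: continuation. acc=(acc<<6)|0x05=0x445
Completed: cp=U+0445 (starts at byte 8)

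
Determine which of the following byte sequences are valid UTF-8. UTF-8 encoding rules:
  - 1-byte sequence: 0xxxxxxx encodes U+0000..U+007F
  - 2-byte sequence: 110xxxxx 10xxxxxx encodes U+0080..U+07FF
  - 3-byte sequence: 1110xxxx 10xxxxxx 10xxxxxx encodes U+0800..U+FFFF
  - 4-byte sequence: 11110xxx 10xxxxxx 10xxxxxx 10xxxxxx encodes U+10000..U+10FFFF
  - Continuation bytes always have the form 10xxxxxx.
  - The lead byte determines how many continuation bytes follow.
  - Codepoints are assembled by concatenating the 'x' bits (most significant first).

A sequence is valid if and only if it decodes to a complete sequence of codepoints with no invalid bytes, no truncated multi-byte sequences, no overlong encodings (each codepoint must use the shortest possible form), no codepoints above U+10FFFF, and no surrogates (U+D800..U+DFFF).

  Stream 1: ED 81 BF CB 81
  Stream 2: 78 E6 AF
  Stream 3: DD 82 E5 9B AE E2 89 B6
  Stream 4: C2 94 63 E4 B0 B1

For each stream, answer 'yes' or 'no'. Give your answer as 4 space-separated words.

Stream 1: decodes cleanly. VALID
Stream 2: error at byte offset 3. INVALID
Stream 3: decodes cleanly. VALID
Stream 4: decodes cleanly. VALID

Answer: yes no yes yes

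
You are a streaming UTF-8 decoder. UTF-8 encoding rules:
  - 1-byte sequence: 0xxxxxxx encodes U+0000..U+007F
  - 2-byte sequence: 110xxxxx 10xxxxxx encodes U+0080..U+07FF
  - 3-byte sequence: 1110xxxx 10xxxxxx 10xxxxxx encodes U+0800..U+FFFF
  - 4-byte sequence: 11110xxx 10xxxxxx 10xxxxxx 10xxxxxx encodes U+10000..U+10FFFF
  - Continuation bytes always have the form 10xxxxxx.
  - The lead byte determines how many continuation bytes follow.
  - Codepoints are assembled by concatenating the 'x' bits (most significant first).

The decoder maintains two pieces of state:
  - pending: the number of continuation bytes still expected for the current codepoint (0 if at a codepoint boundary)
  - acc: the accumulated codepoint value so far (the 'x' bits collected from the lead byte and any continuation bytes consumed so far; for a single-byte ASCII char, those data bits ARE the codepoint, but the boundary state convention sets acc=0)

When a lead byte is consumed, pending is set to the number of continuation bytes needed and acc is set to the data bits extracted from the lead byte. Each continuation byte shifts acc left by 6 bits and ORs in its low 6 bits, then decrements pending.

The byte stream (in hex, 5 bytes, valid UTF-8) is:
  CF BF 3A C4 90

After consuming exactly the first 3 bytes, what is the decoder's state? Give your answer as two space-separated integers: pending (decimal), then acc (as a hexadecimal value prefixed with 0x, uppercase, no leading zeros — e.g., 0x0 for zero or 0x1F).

Answer: 0 0x0

Derivation:
Byte[0]=CF: 2-byte lead. pending=1, acc=0xF
Byte[1]=BF: continuation. acc=(acc<<6)|0x3F=0x3FF, pending=0
Byte[2]=3A: 1-byte. pending=0, acc=0x0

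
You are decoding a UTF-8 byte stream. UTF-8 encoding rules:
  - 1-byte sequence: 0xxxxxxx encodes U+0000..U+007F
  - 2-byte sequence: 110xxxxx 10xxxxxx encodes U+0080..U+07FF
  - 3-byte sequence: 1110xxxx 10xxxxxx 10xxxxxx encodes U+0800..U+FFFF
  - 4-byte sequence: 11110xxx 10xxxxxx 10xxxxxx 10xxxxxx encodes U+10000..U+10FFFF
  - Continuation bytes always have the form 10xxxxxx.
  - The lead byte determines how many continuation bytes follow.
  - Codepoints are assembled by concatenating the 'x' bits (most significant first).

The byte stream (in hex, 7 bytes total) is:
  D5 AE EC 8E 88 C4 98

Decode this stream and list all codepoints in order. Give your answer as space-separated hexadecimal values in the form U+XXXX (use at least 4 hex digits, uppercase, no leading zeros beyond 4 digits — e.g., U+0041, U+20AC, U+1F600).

Byte[0]=D5: 2-byte lead, need 1 cont bytes. acc=0x15
Byte[1]=AE: continuation. acc=(acc<<6)|0x2E=0x56E
Completed: cp=U+056E (starts at byte 0)
Byte[2]=EC: 3-byte lead, need 2 cont bytes. acc=0xC
Byte[3]=8E: continuation. acc=(acc<<6)|0x0E=0x30E
Byte[4]=88: continuation. acc=(acc<<6)|0x08=0xC388
Completed: cp=U+C388 (starts at byte 2)
Byte[5]=C4: 2-byte lead, need 1 cont bytes. acc=0x4
Byte[6]=98: continuation. acc=(acc<<6)|0x18=0x118
Completed: cp=U+0118 (starts at byte 5)

Answer: U+056E U+C388 U+0118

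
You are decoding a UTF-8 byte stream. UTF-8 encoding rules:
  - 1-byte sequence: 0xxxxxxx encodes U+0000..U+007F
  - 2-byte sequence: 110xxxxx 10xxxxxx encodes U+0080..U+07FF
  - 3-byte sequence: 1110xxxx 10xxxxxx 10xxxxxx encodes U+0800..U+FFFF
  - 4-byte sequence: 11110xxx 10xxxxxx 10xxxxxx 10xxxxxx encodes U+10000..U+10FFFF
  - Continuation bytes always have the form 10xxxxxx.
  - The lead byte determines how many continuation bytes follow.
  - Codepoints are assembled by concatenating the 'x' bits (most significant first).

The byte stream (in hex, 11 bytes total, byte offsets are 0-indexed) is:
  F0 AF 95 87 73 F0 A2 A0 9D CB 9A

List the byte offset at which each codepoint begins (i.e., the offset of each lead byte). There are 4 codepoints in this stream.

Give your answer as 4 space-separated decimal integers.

Answer: 0 4 5 9

Derivation:
Byte[0]=F0: 4-byte lead, need 3 cont bytes. acc=0x0
Byte[1]=AF: continuation. acc=(acc<<6)|0x2F=0x2F
Byte[2]=95: continuation. acc=(acc<<6)|0x15=0xBD5
Byte[3]=87: continuation. acc=(acc<<6)|0x07=0x2F547
Completed: cp=U+2F547 (starts at byte 0)
Byte[4]=73: 1-byte ASCII. cp=U+0073
Byte[5]=F0: 4-byte lead, need 3 cont bytes. acc=0x0
Byte[6]=A2: continuation. acc=(acc<<6)|0x22=0x22
Byte[7]=A0: continuation. acc=(acc<<6)|0x20=0x8A0
Byte[8]=9D: continuation. acc=(acc<<6)|0x1D=0x2281D
Completed: cp=U+2281D (starts at byte 5)
Byte[9]=CB: 2-byte lead, need 1 cont bytes. acc=0xB
Byte[10]=9A: continuation. acc=(acc<<6)|0x1A=0x2DA
Completed: cp=U+02DA (starts at byte 9)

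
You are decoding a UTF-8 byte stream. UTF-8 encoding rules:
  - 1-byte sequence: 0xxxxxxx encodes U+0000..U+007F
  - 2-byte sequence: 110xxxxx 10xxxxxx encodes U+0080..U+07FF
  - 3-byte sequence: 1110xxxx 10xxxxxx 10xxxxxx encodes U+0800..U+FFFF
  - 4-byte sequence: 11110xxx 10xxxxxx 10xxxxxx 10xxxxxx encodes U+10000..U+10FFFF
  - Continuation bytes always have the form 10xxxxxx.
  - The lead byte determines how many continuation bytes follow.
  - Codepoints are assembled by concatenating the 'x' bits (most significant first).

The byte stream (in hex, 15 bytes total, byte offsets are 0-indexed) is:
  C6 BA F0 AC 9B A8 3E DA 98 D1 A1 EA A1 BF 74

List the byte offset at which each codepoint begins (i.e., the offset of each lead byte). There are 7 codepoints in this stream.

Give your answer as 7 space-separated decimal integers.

Answer: 0 2 6 7 9 11 14

Derivation:
Byte[0]=C6: 2-byte lead, need 1 cont bytes. acc=0x6
Byte[1]=BA: continuation. acc=(acc<<6)|0x3A=0x1BA
Completed: cp=U+01BA (starts at byte 0)
Byte[2]=F0: 4-byte lead, need 3 cont bytes. acc=0x0
Byte[3]=AC: continuation. acc=(acc<<6)|0x2C=0x2C
Byte[4]=9B: continuation. acc=(acc<<6)|0x1B=0xB1B
Byte[5]=A8: continuation. acc=(acc<<6)|0x28=0x2C6E8
Completed: cp=U+2C6E8 (starts at byte 2)
Byte[6]=3E: 1-byte ASCII. cp=U+003E
Byte[7]=DA: 2-byte lead, need 1 cont bytes. acc=0x1A
Byte[8]=98: continuation. acc=(acc<<6)|0x18=0x698
Completed: cp=U+0698 (starts at byte 7)
Byte[9]=D1: 2-byte lead, need 1 cont bytes. acc=0x11
Byte[10]=A1: continuation. acc=(acc<<6)|0x21=0x461
Completed: cp=U+0461 (starts at byte 9)
Byte[11]=EA: 3-byte lead, need 2 cont bytes. acc=0xA
Byte[12]=A1: continuation. acc=(acc<<6)|0x21=0x2A1
Byte[13]=BF: continuation. acc=(acc<<6)|0x3F=0xA87F
Completed: cp=U+A87F (starts at byte 11)
Byte[14]=74: 1-byte ASCII. cp=U+0074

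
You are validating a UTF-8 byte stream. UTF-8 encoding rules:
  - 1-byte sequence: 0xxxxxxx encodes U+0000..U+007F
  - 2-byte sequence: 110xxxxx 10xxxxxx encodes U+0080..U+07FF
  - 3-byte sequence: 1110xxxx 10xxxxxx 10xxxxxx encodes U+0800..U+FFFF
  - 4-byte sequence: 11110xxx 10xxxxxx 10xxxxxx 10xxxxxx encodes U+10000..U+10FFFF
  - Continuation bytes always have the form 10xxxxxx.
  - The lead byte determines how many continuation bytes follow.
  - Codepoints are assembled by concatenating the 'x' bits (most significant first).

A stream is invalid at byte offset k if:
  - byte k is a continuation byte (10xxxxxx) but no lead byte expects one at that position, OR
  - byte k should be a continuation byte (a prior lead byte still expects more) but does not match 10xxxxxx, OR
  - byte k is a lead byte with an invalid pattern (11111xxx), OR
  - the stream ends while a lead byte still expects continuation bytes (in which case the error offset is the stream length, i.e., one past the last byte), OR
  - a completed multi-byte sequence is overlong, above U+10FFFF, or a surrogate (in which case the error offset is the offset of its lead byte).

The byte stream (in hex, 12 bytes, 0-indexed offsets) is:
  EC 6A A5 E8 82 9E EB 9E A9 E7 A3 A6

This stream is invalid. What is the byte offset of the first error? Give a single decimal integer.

Byte[0]=EC: 3-byte lead, need 2 cont bytes. acc=0xC
Byte[1]=6A: expected 10xxxxxx continuation. INVALID

Answer: 1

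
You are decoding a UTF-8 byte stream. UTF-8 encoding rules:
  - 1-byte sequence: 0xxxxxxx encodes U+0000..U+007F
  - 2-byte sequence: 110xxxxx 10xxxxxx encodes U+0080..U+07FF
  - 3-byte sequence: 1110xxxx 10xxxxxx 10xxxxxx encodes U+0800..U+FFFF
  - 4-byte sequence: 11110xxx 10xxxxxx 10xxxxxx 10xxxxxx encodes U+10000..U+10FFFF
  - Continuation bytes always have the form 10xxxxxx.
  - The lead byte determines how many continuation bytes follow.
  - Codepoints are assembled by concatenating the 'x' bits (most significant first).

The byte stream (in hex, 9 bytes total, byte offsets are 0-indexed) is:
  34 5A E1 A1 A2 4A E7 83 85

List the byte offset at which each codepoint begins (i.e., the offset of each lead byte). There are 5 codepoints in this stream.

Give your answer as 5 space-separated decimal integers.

Byte[0]=34: 1-byte ASCII. cp=U+0034
Byte[1]=5A: 1-byte ASCII. cp=U+005A
Byte[2]=E1: 3-byte lead, need 2 cont bytes. acc=0x1
Byte[3]=A1: continuation. acc=(acc<<6)|0x21=0x61
Byte[4]=A2: continuation. acc=(acc<<6)|0x22=0x1862
Completed: cp=U+1862 (starts at byte 2)
Byte[5]=4A: 1-byte ASCII. cp=U+004A
Byte[6]=E7: 3-byte lead, need 2 cont bytes. acc=0x7
Byte[7]=83: continuation. acc=(acc<<6)|0x03=0x1C3
Byte[8]=85: continuation. acc=(acc<<6)|0x05=0x70C5
Completed: cp=U+70C5 (starts at byte 6)

Answer: 0 1 2 5 6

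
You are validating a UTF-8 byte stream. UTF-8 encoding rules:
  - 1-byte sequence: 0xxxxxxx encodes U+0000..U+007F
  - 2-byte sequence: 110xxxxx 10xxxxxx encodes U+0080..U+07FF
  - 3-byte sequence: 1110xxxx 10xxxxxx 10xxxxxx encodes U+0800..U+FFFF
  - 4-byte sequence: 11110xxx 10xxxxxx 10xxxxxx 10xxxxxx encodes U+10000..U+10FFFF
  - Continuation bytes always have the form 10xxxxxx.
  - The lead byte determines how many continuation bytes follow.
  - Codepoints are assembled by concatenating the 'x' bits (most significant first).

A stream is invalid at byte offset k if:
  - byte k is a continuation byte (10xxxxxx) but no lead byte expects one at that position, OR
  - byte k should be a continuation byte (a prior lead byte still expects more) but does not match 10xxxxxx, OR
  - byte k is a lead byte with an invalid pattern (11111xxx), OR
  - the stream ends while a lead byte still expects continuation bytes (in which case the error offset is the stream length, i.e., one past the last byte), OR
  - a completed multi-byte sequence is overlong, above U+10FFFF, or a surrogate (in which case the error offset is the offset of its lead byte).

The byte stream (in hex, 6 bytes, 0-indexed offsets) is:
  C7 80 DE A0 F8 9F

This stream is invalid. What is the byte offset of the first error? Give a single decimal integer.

Answer: 4

Derivation:
Byte[0]=C7: 2-byte lead, need 1 cont bytes. acc=0x7
Byte[1]=80: continuation. acc=(acc<<6)|0x00=0x1C0
Completed: cp=U+01C0 (starts at byte 0)
Byte[2]=DE: 2-byte lead, need 1 cont bytes. acc=0x1E
Byte[3]=A0: continuation. acc=(acc<<6)|0x20=0x7A0
Completed: cp=U+07A0 (starts at byte 2)
Byte[4]=F8: INVALID lead byte (not 0xxx/110x/1110/11110)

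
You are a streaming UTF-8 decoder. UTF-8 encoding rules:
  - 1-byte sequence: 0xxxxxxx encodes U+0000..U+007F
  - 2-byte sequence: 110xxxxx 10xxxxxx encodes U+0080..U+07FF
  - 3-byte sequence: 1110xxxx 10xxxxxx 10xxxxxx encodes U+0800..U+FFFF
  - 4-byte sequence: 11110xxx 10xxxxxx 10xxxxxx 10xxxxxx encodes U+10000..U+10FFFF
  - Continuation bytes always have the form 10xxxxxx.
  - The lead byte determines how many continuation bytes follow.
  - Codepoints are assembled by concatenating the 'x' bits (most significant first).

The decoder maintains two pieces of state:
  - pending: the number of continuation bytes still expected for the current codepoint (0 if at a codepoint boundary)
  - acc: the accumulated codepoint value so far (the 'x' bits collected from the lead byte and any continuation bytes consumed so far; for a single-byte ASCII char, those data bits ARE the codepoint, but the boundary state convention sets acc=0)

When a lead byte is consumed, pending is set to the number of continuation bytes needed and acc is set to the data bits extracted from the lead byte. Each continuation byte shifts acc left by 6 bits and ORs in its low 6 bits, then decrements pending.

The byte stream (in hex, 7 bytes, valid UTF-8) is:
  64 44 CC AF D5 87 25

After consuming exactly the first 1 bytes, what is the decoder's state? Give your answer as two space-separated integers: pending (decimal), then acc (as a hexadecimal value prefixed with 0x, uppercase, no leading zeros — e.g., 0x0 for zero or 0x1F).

Answer: 0 0x0

Derivation:
Byte[0]=64: 1-byte. pending=0, acc=0x0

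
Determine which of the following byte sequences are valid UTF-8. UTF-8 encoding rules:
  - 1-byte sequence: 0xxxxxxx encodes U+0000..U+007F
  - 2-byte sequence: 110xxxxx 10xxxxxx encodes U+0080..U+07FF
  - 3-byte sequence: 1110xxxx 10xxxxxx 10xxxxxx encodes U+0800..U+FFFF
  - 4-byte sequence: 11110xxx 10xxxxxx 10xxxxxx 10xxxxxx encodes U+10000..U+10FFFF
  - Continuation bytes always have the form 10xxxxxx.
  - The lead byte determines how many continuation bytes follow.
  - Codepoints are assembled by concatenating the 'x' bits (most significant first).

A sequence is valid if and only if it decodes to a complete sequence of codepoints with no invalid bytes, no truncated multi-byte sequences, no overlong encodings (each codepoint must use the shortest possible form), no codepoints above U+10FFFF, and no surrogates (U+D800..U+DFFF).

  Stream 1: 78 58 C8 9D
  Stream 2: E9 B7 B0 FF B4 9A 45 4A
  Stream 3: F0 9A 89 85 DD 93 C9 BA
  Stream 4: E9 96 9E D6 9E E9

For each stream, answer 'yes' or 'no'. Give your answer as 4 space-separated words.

Answer: yes no yes no

Derivation:
Stream 1: decodes cleanly. VALID
Stream 2: error at byte offset 3. INVALID
Stream 3: decodes cleanly. VALID
Stream 4: error at byte offset 6. INVALID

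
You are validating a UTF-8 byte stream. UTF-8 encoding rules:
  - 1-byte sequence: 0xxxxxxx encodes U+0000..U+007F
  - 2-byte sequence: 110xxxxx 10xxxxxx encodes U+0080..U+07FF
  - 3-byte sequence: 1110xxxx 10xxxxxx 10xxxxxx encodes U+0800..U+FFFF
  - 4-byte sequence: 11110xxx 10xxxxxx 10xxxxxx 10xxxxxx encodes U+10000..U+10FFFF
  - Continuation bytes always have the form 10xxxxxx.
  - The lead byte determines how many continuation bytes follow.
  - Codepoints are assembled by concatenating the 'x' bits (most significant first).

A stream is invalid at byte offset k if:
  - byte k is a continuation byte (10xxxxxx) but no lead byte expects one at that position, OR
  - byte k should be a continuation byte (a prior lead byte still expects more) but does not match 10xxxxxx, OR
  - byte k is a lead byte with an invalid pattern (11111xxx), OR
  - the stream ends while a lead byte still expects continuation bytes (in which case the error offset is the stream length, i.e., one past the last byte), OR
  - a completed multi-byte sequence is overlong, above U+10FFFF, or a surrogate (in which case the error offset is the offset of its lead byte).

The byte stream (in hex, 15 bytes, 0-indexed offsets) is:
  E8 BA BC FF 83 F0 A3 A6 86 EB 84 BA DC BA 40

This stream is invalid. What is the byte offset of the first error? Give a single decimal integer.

Answer: 3

Derivation:
Byte[0]=E8: 3-byte lead, need 2 cont bytes. acc=0x8
Byte[1]=BA: continuation. acc=(acc<<6)|0x3A=0x23A
Byte[2]=BC: continuation. acc=(acc<<6)|0x3C=0x8EBC
Completed: cp=U+8EBC (starts at byte 0)
Byte[3]=FF: INVALID lead byte (not 0xxx/110x/1110/11110)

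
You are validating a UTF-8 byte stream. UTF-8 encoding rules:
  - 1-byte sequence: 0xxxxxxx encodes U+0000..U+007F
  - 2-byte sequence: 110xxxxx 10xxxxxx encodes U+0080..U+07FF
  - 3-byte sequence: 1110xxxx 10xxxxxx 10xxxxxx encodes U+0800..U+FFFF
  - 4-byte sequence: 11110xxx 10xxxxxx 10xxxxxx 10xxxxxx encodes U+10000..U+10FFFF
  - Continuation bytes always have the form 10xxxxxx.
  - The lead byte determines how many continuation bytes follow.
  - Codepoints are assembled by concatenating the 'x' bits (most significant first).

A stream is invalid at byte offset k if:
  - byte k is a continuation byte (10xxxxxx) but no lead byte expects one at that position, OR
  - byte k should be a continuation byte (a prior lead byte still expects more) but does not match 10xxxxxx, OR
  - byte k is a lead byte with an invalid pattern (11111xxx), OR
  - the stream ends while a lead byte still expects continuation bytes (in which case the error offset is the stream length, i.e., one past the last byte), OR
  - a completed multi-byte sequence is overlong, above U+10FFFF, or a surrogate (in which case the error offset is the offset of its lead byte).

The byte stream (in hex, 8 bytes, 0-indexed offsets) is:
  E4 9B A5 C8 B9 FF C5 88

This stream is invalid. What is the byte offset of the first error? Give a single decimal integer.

Byte[0]=E4: 3-byte lead, need 2 cont bytes. acc=0x4
Byte[1]=9B: continuation. acc=(acc<<6)|0x1B=0x11B
Byte[2]=A5: continuation. acc=(acc<<6)|0x25=0x46E5
Completed: cp=U+46E5 (starts at byte 0)
Byte[3]=C8: 2-byte lead, need 1 cont bytes. acc=0x8
Byte[4]=B9: continuation. acc=(acc<<6)|0x39=0x239
Completed: cp=U+0239 (starts at byte 3)
Byte[5]=FF: INVALID lead byte (not 0xxx/110x/1110/11110)

Answer: 5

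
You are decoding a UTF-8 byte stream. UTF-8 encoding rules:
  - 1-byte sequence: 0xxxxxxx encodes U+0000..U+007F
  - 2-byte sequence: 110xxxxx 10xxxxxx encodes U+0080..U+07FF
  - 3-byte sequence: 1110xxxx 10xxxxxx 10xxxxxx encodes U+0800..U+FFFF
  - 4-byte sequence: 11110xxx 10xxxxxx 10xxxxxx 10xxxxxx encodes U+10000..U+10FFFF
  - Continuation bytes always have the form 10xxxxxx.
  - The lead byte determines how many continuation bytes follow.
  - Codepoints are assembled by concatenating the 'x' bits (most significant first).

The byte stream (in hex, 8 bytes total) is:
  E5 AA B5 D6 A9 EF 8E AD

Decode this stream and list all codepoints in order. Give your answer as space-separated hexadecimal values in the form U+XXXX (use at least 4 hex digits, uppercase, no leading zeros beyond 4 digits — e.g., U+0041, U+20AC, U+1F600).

Byte[0]=E5: 3-byte lead, need 2 cont bytes. acc=0x5
Byte[1]=AA: continuation. acc=(acc<<6)|0x2A=0x16A
Byte[2]=B5: continuation. acc=(acc<<6)|0x35=0x5AB5
Completed: cp=U+5AB5 (starts at byte 0)
Byte[3]=D6: 2-byte lead, need 1 cont bytes. acc=0x16
Byte[4]=A9: continuation. acc=(acc<<6)|0x29=0x5A9
Completed: cp=U+05A9 (starts at byte 3)
Byte[5]=EF: 3-byte lead, need 2 cont bytes. acc=0xF
Byte[6]=8E: continuation. acc=(acc<<6)|0x0E=0x3CE
Byte[7]=AD: continuation. acc=(acc<<6)|0x2D=0xF3AD
Completed: cp=U+F3AD (starts at byte 5)

Answer: U+5AB5 U+05A9 U+F3AD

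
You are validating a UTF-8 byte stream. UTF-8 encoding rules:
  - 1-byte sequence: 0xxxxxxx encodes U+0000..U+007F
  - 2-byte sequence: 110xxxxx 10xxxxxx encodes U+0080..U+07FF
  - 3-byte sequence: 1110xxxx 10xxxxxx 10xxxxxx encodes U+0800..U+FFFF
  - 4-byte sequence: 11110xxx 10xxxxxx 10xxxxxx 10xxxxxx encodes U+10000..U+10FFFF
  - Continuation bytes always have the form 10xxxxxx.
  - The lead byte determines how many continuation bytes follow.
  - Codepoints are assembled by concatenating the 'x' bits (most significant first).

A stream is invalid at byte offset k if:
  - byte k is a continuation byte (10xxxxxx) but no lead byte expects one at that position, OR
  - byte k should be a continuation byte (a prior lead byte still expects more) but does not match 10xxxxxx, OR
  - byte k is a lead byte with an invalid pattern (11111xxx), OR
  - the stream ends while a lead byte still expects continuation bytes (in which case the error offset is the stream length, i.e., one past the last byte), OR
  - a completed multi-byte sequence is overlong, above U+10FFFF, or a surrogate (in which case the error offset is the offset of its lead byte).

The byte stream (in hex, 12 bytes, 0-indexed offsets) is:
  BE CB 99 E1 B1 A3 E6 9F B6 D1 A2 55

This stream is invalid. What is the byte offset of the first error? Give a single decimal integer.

Answer: 0

Derivation:
Byte[0]=BE: INVALID lead byte (not 0xxx/110x/1110/11110)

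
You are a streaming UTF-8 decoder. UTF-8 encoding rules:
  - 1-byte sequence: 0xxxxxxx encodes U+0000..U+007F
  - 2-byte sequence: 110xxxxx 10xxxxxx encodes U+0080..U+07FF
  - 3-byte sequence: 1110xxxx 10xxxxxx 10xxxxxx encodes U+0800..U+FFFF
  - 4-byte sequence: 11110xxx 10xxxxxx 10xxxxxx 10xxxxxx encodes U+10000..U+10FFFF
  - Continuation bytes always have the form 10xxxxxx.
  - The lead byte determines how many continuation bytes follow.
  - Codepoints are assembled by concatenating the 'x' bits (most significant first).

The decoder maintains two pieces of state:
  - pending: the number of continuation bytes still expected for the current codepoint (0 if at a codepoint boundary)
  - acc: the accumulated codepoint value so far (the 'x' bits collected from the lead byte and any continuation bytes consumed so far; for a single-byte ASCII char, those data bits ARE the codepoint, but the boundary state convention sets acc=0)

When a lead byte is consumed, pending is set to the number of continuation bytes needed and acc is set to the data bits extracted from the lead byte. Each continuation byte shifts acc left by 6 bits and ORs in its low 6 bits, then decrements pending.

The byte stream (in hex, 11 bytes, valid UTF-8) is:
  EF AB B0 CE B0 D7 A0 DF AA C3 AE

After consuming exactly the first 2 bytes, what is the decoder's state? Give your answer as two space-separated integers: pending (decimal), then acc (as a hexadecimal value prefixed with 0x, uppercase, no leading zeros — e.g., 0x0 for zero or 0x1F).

Answer: 1 0x3EB

Derivation:
Byte[0]=EF: 3-byte lead. pending=2, acc=0xF
Byte[1]=AB: continuation. acc=(acc<<6)|0x2B=0x3EB, pending=1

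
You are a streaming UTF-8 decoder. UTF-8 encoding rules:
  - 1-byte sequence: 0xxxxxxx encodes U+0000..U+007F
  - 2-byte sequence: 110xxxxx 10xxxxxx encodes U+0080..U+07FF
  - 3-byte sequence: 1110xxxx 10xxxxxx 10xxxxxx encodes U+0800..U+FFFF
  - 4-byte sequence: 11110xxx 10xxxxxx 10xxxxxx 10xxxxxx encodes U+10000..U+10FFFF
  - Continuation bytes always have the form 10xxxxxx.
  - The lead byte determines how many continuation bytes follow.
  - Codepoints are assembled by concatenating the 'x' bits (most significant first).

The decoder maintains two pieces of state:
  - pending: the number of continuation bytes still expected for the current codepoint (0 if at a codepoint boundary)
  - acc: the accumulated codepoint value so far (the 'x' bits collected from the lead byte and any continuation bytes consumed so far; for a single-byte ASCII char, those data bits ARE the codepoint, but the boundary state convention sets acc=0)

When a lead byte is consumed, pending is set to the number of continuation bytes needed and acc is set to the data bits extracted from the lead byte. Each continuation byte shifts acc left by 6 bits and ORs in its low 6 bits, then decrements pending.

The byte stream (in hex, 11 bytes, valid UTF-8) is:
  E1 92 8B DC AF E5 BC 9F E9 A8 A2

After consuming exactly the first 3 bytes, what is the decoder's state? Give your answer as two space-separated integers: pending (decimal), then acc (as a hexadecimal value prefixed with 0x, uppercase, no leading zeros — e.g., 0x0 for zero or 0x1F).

Byte[0]=E1: 3-byte lead. pending=2, acc=0x1
Byte[1]=92: continuation. acc=(acc<<6)|0x12=0x52, pending=1
Byte[2]=8B: continuation. acc=(acc<<6)|0x0B=0x148B, pending=0

Answer: 0 0x148B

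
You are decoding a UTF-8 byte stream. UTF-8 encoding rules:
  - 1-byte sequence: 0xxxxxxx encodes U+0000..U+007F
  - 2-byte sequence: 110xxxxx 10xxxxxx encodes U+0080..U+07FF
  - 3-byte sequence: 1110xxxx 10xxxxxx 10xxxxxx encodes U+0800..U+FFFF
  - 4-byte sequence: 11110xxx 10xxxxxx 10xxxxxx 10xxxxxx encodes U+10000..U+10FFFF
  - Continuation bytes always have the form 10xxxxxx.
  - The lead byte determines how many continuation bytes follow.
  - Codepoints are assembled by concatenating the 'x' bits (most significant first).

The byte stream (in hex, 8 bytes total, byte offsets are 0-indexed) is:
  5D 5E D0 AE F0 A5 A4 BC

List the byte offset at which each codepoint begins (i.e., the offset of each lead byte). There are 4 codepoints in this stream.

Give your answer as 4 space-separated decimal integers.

Byte[0]=5D: 1-byte ASCII. cp=U+005D
Byte[1]=5E: 1-byte ASCII. cp=U+005E
Byte[2]=D0: 2-byte lead, need 1 cont bytes. acc=0x10
Byte[3]=AE: continuation. acc=(acc<<6)|0x2E=0x42E
Completed: cp=U+042E (starts at byte 2)
Byte[4]=F0: 4-byte lead, need 3 cont bytes. acc=0x0
Byte[5]=A5: continuation. acc=(acc<<6)|0x25=0x25
Byte[6]=A4: continuation. acc=(acc<<6)|0x24=0x964
Byte[7]=BC: continuation. acc=(acc<<6)|0x3C=0x2593C
Completed: cp=U+2593C (starts at byte 4)

Answer: 0 1 2 4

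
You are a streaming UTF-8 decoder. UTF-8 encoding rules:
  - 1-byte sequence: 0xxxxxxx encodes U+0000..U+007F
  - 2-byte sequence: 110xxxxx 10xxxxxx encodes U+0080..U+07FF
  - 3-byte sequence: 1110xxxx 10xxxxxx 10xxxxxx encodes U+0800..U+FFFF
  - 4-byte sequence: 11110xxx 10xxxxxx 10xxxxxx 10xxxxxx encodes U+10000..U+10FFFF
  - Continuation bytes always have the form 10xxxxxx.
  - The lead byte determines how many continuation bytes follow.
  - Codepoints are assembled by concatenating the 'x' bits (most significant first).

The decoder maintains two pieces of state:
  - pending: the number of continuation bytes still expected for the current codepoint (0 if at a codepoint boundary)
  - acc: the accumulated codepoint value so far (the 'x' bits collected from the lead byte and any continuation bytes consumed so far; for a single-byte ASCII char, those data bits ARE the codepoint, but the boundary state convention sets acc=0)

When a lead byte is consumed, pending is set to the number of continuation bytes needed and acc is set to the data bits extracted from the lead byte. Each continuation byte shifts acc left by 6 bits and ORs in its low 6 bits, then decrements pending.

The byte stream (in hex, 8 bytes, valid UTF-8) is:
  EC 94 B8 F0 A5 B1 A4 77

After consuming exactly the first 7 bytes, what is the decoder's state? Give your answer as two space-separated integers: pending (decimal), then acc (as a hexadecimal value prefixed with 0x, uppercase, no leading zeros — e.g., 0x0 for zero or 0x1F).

Answer: 0 0x25C64

Derivation:
Byte[0]=EC: 3-byte lead. pending=2, acc=0xC
Byte[1]=94: continuation. acc=(acc<<6)|0x14=0x314, pending=1
Byte[2]=B8: continuation. acc=(acc<<6)|0x38=0xC538, pending=0
Byte[3]=F0: 4-byte lead. pending=3, acc=0x0
Byte[4]=A5: continuation. acc=(acc<<6)|0x25=0x25, pending=2
Byte[5]=B1: continuation. acc=(acc<<6)|0x31=0x971, pending=1
Byte[6]=A4: continuation. acc=(acc<<6)|0x24=0x25C64, pending=0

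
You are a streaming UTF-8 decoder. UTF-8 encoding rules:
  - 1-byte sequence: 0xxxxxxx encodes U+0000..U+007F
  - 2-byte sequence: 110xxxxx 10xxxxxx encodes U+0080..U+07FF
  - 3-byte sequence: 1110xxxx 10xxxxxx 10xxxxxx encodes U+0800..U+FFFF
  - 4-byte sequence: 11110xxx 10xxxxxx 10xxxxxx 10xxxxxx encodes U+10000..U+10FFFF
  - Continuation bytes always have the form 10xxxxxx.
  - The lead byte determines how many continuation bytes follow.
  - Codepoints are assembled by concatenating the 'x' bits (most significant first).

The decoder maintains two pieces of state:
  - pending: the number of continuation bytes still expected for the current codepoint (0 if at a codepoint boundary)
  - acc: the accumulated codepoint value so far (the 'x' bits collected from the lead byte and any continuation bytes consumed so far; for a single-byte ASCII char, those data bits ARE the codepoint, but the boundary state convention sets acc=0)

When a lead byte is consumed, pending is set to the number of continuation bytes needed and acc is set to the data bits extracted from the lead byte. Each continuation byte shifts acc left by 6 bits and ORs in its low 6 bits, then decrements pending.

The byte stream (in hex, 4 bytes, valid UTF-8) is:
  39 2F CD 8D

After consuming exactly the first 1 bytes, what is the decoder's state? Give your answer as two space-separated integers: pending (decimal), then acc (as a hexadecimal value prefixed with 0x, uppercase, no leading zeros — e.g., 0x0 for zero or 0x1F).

Byte[0]=39: 1-byte. pending=0, acc=0x0

Answer: 0 0x0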